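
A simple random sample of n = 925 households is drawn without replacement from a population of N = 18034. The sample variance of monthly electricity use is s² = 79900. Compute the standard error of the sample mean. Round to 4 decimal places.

Under SRS without replacement, Var(ȳ) = (1 − f)·s²/n with f = n/N = 925/18034 = 0.05129200.
Var(ȳ) = (1 − 0.05129200)·79900/925 = 0.94870800·86.378378 = 81.947858.
SE(ȳ) = √(81.947858) = 9.0525.

9.0525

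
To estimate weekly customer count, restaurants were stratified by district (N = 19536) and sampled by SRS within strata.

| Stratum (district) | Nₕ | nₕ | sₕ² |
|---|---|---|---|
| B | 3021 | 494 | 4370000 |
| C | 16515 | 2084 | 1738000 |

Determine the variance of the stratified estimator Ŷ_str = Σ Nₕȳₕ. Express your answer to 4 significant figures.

Var(Ŷ_str) = Σₕ Nₕ²(1 − fₕ)sₕ²/nₕ.
B: 3021²·(1 − 494/3021)·4370000/494 = 6.7532131 × 10^10.
C: 16515²·(1 − 2084/16515)·1738000/2084 = 1.9875912 × 10^11.
Sum = 2.6629125 × 10^11.

2.663 × 10^11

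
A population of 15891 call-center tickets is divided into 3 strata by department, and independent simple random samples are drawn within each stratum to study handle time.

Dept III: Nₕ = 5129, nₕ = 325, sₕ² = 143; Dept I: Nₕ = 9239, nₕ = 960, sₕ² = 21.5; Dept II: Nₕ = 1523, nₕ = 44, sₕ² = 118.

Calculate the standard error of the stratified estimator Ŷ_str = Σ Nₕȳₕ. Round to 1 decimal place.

4312.2

Var(Ŷ_str) = Σₕ Nₕ²(1 − fₕ)sₕ²/nₕ.
Dept III: 5129²·(1 − 325/5129)·143/325 = 1.0841475 × 10^7.
Dept I: 9239²·(1 − 960/9239)·21.5/960 = 1.7130501 × 10^6.
Dept II: 1523²·(1 − 44/1523)·118/44 = 6.040841 × 10^6.
Sum = 1.8595366 × 10^7.
SE = √(1.8595366 × 10^7) = 4312.2.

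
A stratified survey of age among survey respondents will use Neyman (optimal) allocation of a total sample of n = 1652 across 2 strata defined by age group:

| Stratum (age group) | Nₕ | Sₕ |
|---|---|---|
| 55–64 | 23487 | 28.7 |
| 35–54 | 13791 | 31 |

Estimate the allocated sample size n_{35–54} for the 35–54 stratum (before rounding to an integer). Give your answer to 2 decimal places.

641.13

Neyman allocation: nₕ = n·NₕSₕ / Σⱼ NⱼSⱼ.
Σ NⱼSⱼ = 23487·28.7 + 13791·31 = 1.1015979 × 10^6.
n_{35–54} = 1652·13791·31 / (1.1015979 × 10^6) = 641.13.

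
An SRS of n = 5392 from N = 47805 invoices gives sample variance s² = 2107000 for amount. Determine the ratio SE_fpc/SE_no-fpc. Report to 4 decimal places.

0.9419

f = n/N = 5392/47805 = 0.11279155.
SE_no-fpc = √(s²/n) = 19.767754; SE_fpc = √((1−f)s²/n) = 18.619592.
Ratio = √(1−f) = 0.94191743.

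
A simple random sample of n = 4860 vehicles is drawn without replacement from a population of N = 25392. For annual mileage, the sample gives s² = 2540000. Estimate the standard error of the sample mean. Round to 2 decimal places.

20.56

Under SRS without replacement, Var(ȳ) = (1 − f)·s²/n with f = n/N = 4860/25392 = 0.19139887.
Var(ȳ) = (1 − 0.19139887)·2540000/4860 = 0.80860113·522.63374 = 422.60224.
SE(ȳ) = √(422.60224) = 20.56.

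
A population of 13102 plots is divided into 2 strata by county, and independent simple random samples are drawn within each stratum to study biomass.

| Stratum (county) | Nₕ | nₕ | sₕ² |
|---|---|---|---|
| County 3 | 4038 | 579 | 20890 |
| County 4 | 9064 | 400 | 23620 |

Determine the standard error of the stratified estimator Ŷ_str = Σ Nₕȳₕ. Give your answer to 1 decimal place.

71701.9

Var(Ŷ_str) = Σₕ Nₕ²(1 − fₕ)sₕ²/nₕ.
County 3: 4038²·(1 − 579/4038)·20890/579 = 5.0393759 × 10^8.
County 4: 9064²·(1 − 400/9064)·23620/400 = 4.6372258 × 10^9.
Sum = 5.1411634 × 10^9.
SE = √(5.1411634 × 10^9) = 71701.9.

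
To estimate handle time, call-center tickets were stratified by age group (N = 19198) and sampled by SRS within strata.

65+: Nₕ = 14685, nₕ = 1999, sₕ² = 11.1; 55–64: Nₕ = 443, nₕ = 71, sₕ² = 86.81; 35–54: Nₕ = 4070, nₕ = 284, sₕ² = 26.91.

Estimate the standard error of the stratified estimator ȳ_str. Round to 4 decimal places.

0.0855

Var(ȳ_str) = Σₕ Wₕ²(1 − fₕ)sₕ²/nₕ with Wₕ = Nₕ/N, N = 19198.
65+: Wₕ = 0.76492343; term = 0.76492343²·(1 − 0.13612530)·11.1/1999 = 0.0028067056.
55–64: Wₕ = 0.02307532; term = 0.02307532²·(1 − 0.16027088)·86.81/71 = 5.4669626 × 10^-4.
35–54: Wₕ = 0.21200125; term = 0.21200125²·(1 − 0.06977887)·26.91/284 = 0.0039614885.
Sum = 0.0073148904.
SE = √(0.0073148904) = 0.0855.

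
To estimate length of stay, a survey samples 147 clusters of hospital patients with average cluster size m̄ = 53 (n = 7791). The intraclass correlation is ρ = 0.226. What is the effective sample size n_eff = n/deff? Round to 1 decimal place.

deff = 1 + (53 − 1)·0.226 = 1 + 11.752 = 12.752.
n_eff = 7791 / 12.752 = 611.0.

611.0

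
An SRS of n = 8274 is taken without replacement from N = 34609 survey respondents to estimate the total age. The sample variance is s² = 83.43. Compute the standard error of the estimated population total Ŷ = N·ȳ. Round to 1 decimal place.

Var(Ŷ) = N²·Var(ȳ) = N²·(1 − n/N)·s²/n.
f = 8274/34609 = 0.23907076; Var(ȳ) = 0.76092924·83.43/8274 = 0.0076727491.
Var(Ŷ) = 34609² · 0.0076727491 = 9.1902875 × 10^6.
SE(Ŷ) = √(9.1902875 × 10^6) = 3031.5.

3031.5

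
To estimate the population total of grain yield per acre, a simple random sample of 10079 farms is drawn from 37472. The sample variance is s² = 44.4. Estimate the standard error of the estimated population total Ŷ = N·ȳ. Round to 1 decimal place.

Var(Ŷ) = N²·Var(ȳ) = N²·(1 − n/N)·s²/n.
f = 10079/37472 = 0.26897417; Var(ȳ) = 0.73102583·44.4/10079 = 0.0032203142.
Var(Ŷ) = 37472² · 0.0032203142 = 4.5218067 × 10^6.
SE(Ŷ) = √(4.5218067 × 10^6) = 2126.5.

2126.5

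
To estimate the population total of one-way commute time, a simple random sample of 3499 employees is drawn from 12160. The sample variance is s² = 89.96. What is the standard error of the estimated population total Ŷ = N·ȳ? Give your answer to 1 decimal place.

1645.5

Var(Ŷ) = N²·Var(ȳ) = N²·(1 − n/N)·s²/n.
f = 3499/12160 = 0.28774671; Var(ȳ) = 0.71225329·89.96/3499 = 0.018312177.
Var(Ŷ) = 12160² · 0.018312177 = 2.707741 × 10^6.
SE(Ŷ) = √(2.707741 × 10^6) = 1645.5.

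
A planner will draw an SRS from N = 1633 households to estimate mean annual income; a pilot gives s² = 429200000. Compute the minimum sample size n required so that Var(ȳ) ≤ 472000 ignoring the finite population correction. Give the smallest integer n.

Without fpc, n₀ = s²/D = 429200000/472000 = 909.3220.
Rounding up, n = 910.

910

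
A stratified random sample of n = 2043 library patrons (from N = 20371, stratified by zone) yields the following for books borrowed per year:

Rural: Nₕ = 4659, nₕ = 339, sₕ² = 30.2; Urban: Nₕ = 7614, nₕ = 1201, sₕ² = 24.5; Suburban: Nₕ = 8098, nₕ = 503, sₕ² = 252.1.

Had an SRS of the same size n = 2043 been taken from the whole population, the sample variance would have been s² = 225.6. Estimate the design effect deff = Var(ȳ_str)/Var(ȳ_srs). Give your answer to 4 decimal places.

Var(ȳ_str) = Σ Wₕ²(1−fₕ)sₕ²/nₕ with Wₕ = Nₕ/20371:
  Rural: (4659/20371)²·(1−339/4659)·30.2/339 = 0.0043207487
  Urban: (7614/20371)²·(1−1201/7614)·24.5/1201 = 0.0024003385
  Suburban: (8098/20371)²·(1−503/8098)·252.1/503 = 0.074282364
  → Var(ȳ_str) = 0.081003451.
Var(ȳ_srs) = (1 − 2043/20371)·225.6/2043 = 0.099351278.
deff = 0.081003451 / 0.099351278 = 0.8153.

0.8153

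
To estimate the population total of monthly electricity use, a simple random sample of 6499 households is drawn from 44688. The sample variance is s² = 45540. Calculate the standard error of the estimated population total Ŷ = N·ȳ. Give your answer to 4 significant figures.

Var(Ŷ) = N²·Var(ȳ) = N²·(1 − n/N)·s²/n.
f = 6499/44688 = 0.14543054; Var(ȳ) = 0.85456946·45540/6499 = 5.9881664.
Var(Ŷ) = 44688² · 5.9881664 = 1.1958472 × 10^10.
SE(Ŷ) = √(1.1958472 × 10^10) = 109400.

109400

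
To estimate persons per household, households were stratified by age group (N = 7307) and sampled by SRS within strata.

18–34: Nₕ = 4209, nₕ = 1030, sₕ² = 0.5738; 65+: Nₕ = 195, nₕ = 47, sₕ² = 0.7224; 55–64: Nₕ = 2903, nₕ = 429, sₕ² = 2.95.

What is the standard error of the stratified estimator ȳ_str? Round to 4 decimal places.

Var(ȳ_str) = Σₕ Wₕ²(1 − fₕ)sₕ²/nₕ with Wₕ = Nₕ/N, N = 7307.
18–34: Wₕ = 0.57602299; term = 0.57602299²·(1 − 0.24471371)·0.5738/1030 = 1.3960937 × 10^-4.
65+: Wₕ = 0.02668674; term = 0.02668674²·(1 − 0.24102564)·0.7224/47 = 8.3080288 × 10^-6.
55–64: Wₕ = 0.39729027; term = 0.39729027²·(1 − 0.14777816)·2.95/429 = 9.2498191 × 10^-4.
Sum = 0.0010728993.
SE = √(0.0010728993) = 0.0328.

0.0328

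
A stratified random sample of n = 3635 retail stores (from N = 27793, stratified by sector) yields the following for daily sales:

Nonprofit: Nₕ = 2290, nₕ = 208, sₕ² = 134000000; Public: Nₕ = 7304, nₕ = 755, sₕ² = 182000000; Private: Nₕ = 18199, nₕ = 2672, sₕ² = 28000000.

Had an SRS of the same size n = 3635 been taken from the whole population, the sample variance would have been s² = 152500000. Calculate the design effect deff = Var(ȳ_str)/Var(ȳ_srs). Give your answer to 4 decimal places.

0.6235

Var(ȳ_str) = Σ Wₕ²(1−fₕ)sₕ²/nₕ with Wₕ = Nₕ/27793:
  Nonprofit: (2290/27793)²·(1−208/2290)·134000000/208 = 3976.3703
  Public: (7304/27793)²·(1−755/7304)·182000000/755 = 14927.578
  Private: (18199/27793)²·(1−2672/18199)·28000000/2672 = 3833.4147
  → Var(ȳ_str) = 22737.363.
Var(ȳ_srs) = (1 − 3635/27793)·152500000/3635 = 36466.239.
deff = 22737.363 / 36466.239 = 0.6235.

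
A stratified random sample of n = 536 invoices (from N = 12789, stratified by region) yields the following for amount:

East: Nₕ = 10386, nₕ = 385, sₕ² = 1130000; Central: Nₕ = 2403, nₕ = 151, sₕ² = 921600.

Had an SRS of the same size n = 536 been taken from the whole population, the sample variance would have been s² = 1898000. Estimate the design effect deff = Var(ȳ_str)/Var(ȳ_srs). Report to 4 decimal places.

0.6089

Var(ȳ_str) = Σ Wₕ²(1−fₕ)sₕ²/nₕ with Wₕ = Nₕ/12789:
  East: (10386/12789)²·(1−385/10386)·1130000/385 = 1863.9587
  Central: (2403/12789)²·(1−151/2403)·921600/151 = 201.93635
  → Var(ȳ_str) = 2065.8951.
Var(ȳ_srs) = (1 − 536/12789)·1898000/536 = 3392.636.
deff = 2065.8951 / 3392.636 = 0.6089.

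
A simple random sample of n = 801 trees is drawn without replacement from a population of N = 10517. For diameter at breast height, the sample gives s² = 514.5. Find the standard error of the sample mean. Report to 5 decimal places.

Under SRS without replacement, Var(ȳ) = (1 − f)·s²/n with f = n/N = 801/10517 = 0.07616240.
Var(ȳ) = (1 − 0.07616240)·514.5/801 = 0.92383760·0.6423221 = 0.5934013.
SE(ȳ) = √(0.5934013) = 0.77033.

0.77033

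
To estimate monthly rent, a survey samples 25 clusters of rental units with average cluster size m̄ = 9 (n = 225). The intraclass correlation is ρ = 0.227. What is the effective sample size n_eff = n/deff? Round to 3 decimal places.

79.901

deff = 1 + (9 − 1)·0.227 = 1 + 1.816 = 2.816.
n_eff = 225 / 2.816 = 79.901.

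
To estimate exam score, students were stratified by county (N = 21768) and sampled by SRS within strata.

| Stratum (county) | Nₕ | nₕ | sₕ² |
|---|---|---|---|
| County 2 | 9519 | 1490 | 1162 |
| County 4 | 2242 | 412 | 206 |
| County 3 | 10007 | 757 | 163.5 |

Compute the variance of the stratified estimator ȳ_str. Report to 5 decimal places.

0.17231

Var(ȳ_str) = Σₕ Wₕ²(1 − fₕ)sₕ²/nₕ with Wₕ = Nₕ/N, N = 21768.
County 2: Wₕ = 0.43729327; term = 0.43729327²·(1 − 0.15652905)·1162/1490 = 0.12578695.
County 4: Wₕ = 0.10299522; term = 0.10299522²·(1 − 0.18376450)·206/412 = 0.0043293196.
County 3: Wₕ = 0.45971150; term = 0.45971150²·(1 − 0.07564705)·163.5/757 = 0.042192033.
Sum = 0.1723083.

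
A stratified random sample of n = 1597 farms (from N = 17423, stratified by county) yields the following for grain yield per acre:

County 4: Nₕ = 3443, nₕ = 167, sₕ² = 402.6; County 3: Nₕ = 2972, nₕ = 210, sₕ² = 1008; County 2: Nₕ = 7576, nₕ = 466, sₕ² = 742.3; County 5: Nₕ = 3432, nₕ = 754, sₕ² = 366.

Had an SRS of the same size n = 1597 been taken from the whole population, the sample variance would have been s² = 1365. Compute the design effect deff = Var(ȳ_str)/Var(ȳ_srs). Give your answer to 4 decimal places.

0.6656

Var(ȳ_str) = Σ Wₕ²(1−fₕ)sₕ²/nₕ with Wₕ = Nₕ/17423:
  County 4: (3443/17423)²·(1−167/3443)·402.6/167 = 0.08957614
  County 3: (2972/17423)²·(1−210/2972)·1008/210 = 0.12979795
  County 2: (7576/17423)²·(1−466/7576)·742.3/466 = 0.28265537
  County 5: (3432/17423)²·(1−754/3432)·366/754 = 0.014696764
  → Var(ȳ_str) = 0.51672622.
Var(ȳ_srs) = (1 − 1597/17423)·1365/1597 = 0.7763829.
deff = 0.51672622 / 0.7763829 = 0.6656.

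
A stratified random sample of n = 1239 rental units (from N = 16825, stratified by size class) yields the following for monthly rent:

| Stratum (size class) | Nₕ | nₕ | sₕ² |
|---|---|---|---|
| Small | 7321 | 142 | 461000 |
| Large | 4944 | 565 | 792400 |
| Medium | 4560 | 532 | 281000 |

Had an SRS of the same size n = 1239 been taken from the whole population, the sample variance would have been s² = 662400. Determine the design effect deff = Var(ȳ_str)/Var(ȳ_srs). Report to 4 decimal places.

1.5028

Var(ȳ_str) = Σ Wₕ²(1−fₕ)sₕ²/nₕ with Wₕ = Nₕ/16825:
  Small: (7321/16825)²·(1−142/7321)·461000/142 = 602.74941
  Large: (4944/16825)²·(1−565/4944)·792400/565 = 107.26037
  Medium: (4560/16825)²·(1−532/4560)·281000/532 = 34.271952
  → Var(ȳ_str) = 744.28173.
Var(ȳ_srs) = (1 − 1239/16825)·662400/1239 = 495.25471.
deff = 744.28173 / 495.25471 = 1.5028.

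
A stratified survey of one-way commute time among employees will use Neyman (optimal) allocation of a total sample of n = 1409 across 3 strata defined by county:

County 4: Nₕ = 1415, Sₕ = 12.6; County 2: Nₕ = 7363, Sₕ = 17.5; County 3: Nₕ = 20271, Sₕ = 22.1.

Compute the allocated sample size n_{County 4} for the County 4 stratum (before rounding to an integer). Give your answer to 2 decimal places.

Neyman allocation: nₕ = n·NₕSₕ / Σⱼ NⱼSⱼ.
Σ NⱼSⱼ = 1415·12.6 + 7363·17.5 + 20271·22.1 = 594670.6.
n_{County 4} = 1409·1415·12.6 / 594670.6 = 42.24.

42.24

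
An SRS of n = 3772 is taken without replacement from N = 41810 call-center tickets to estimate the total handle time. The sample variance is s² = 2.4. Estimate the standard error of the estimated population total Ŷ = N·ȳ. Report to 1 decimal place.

1005.9

Var(Ŷ) = N²·Var(ȳ) = N²·(1 − n/N)·s²/n.
f = 3772/41810 = 0.09021765; Var(ȳ) = 0.90978235·2.4/3772 = 5.788647 × 10^-4.
Var(Ŷ) = 41810² · (5.788647 × 10^-4) = 1.0118995 × 10^6.
SE(Ŷ) = √(1.0118995 × 10^6) = 1005.9.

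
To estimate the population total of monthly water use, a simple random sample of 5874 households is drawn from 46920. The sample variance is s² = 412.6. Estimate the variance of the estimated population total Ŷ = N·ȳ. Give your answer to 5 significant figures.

Var(Ŷ) = N²·Var(ȳ) = N²·(1 − n/N)·s²/n.
f = 5874/46920 = 0.12519182; Var(ȳ) = 0.87480818·412.6/5874 = 0.061448052.
Var(Ŷ) = 46920² · 0.061448052 = 1.3527705 × 10^8.

1.3528 × 10^8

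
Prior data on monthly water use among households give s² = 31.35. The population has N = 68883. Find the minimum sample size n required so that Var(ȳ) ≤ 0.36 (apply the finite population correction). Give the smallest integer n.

Without fpc, n₀ = s²/D = 31.35/0.36 = 87.0833.
With fpc, (1 − n/N)·s²/n ≤ D requires n ≥ n₀/(1 + n₀/N) = 87.0833/(1 + 87.0833/68883) = 86.9733.
Rounding up, n = 87.

87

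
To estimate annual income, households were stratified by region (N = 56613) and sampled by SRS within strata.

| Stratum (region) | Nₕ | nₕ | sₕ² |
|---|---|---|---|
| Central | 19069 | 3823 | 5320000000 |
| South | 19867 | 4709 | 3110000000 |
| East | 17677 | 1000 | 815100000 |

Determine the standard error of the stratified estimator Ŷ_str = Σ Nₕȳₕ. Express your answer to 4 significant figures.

Var(Ŷ_str) = Σₕ Nₕ²(1 − fₕ)sₕ²/nₕ.
Central: 19069²·(1 − 3823/19069)·5320000000/3823 = 4.0456766 × 10^14.
South: 19867²·(1 − 4709/19867)·3110000000/4709 = 1.9888677 × 10^14.
East: 17677²·(1 − 1000/17677)·815100000/1000 = 2.4029093 × 10^14.
Sum = 8.4374536 × 10^14.
SE = √(8.4374536 × 10^14) = 2.905 × 10^7.

2.905 × 10^7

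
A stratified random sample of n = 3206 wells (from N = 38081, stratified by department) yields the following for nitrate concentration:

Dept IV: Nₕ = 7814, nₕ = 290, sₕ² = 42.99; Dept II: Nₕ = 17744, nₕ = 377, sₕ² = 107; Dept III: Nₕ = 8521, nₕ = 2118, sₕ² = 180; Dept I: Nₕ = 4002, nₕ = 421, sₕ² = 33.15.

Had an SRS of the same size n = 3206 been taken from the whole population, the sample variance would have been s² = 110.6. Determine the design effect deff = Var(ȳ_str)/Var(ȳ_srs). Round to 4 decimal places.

Var(ȳ_str) = Σ Wₕ²(1−fₕ)sₕ²/nₕ with Wₕ = Nₕ/38081:
  Dept IV: (7814/38081)²·(1−290/7814)·42.99/290 = 0.0060100066
  Dept II: (17744/38081)²·(1−377/17744)·107/377 = 0.06031177
  Dept III: (8521/38081)²·(1−2118/8521)·180/2118 = 0.0031974512
  Dept I: (4002/38081)²·(1−421/4002)·33.15/421 = 7.7815507 × 10^-4
  → Var(ȳ_str) = 0.070297383.
Var(ȳ_srs) = (1 − 3206/38081)·110.6/3206 = 0.031593481.
deff = 0.070297383 / 0.031593481 = 2.2251.

2.2251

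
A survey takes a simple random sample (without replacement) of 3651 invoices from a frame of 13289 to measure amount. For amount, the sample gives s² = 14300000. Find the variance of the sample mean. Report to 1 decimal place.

2840.7

Under SRS without replacement, Var(ȳ) = (1 − f)·s²/n with f = n/N = 3651/13289 = 0.27473851.
Var(ȳ) = (1 − 0.27473851)·14300000/3651 = 0.72526149·3916.7351 = 2840.6572.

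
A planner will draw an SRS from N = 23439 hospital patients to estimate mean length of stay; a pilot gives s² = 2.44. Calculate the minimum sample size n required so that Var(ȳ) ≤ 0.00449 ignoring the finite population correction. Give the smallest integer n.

544

Without fpc, n₀ = s²/D = 2.44/0.00449 = 543.4298.
Rounding up, n = 544.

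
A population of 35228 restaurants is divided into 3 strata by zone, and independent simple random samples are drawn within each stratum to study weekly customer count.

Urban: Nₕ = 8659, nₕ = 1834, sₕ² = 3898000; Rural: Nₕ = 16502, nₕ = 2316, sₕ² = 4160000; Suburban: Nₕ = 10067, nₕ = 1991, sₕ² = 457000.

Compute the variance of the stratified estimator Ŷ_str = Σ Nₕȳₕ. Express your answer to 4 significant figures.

5.648 × 10^11

Var(Ŷ_str) = Σₕ Nₕ²(1 − fₕ)sₕ²/nₕ.
Urban: 8659²·(1 − 1834/8659)·3898000/1834 = 1.2560673 × 10^11.
Rural: 16502²·(1 − 2316/16502)·4160000/2316 = 4.2048578 × 10^11.
Suburban: 10067²·(1 − 1991/10067)·457000/1991 = 1.8661275 × 10^10.
Sum = 5.6475379 × 10^11.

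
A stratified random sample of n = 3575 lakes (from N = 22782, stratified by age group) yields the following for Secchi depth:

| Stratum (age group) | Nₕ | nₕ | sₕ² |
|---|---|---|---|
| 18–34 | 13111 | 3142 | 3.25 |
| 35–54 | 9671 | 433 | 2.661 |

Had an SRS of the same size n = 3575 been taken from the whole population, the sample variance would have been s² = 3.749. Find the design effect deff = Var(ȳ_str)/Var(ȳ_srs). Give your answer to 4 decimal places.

Var(ȳ_str) = Σ Wₕ²(1−fₕ)sₕ²/nₕ with Wₕ = Nₕ/22782:
  18–34: (13111/22782)²·(1−3142/13111)·3.25/3142 = 2.6048391 × 10^-4
  35–54: (9671/22782)²·(1−433/9671)·2.661/433 = 0.0010578464
  → Var(ȳ_str) = 0.0013183303.
Var(ȳ_srs) = (1 − 3575/22782)·3.749/3575 = 8.8411159 × 10^-4.
deff = 0.0013183303 / (8.8411159 × 10^-4) = 1.4911.

1.4911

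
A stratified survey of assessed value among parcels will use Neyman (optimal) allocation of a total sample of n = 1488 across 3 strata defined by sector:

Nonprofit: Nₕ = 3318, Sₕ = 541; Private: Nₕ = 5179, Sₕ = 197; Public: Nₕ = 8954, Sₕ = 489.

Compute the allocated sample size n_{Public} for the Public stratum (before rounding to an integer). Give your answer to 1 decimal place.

905.7

Neyman allocation: nₕ = n·NₕSₕ / Σⱼ NⱼSⱼ.
Σ NⱼSⱼ = 3318·541 + 5179·197 + 8954·489 = 7.193807 × 10^6.
n_{Public} = 1488·8954·489 / (7.193807 × 10^6) = 905.7.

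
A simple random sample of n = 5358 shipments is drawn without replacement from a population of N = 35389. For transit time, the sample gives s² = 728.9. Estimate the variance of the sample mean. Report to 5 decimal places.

Under SRS without replacement, Var(ȳ) = (1 − f)·s²/n with f = n/N = 5358/35389 = 0.15140298.
Var(ȳ) = (1 − 0.15140298)·728.9/5358 = 0.84859702·0.13603957 = 0.11544277.

0.11544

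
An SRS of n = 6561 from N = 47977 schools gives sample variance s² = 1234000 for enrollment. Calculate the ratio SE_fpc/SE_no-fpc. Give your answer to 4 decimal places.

0.9291

f = n/N = 6561/47977 = 0.13675303.
SE_no-fpc = √(s²/n) = 13.714266; SE_fpc = √((1−f)s²/n) = 12.742073.
Ratio = √(1−f) = 0.92911085.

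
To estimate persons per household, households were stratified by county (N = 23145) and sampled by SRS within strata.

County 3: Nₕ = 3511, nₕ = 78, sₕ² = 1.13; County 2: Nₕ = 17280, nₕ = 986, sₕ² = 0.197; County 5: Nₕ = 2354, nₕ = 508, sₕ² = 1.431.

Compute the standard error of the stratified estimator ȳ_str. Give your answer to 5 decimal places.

0.02130

Var(ȳ_str) = Σₕ Wₕ²(1 − fₕ)sₕ²/nₕ with Wₕ = Nₕ/N, N = 23145.
County 3: Wₕ = 0.15169583; term = 0.15169583²·(1 − 0.02221589)·1.13/78 = 3.2596735 × 10^-4.
County 2: Wₕ = 0.74659754; term = 0.74659754²·(1 − 0.05706019)·0.197/986 = 1.050138 × 10^-4.
County 5: Wₕ = 0.10170663; term = 0.10170663²·(1 − 0.21580289)·1.431/508 = 2.285071 × 10^-5.
Sum = 4.5383186 × 10^-4.
SE = √(4.5383186 × 10^-4) = 0.02130.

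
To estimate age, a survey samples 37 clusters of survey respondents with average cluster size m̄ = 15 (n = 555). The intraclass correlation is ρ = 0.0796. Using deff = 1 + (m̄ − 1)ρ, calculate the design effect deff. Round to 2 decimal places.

2.11

deff = 1 + (15 − 1)·0.0796 = 1 + 1.1144 = 2.1144.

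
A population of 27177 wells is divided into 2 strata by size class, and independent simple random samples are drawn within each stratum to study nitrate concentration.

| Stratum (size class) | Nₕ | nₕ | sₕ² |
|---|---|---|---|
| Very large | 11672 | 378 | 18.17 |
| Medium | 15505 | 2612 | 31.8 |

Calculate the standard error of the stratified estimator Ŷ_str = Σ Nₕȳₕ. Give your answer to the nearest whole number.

Var(Ŷ_str) = Σₕ Nₕ²(1 − fₕ)sₕ²/nₕ.
Very large: 11672²·(1 − 378/11672)·18.17/378 = 6.3365985 × 10^6.
Medium: 15505²·(1 − 2612/15505)·31.8/2612 = 2.4337709 × 10^6.
Sum = 8.7703694 × 10^6.
SE = √(8.7703694 × 10^6) = 2961.

2961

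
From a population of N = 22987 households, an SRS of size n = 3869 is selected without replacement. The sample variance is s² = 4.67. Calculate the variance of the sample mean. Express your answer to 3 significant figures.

Under SRS without replacement, Var(ȳ) = (1 − f)·s²/n with f = n/N = 3869/22987 = 0.16831252.
Var(ȳ) = (1 − 0.16831252)·4.67/3869 = 0.83168748·0.0012070302 = 0.0010038719.

0.00100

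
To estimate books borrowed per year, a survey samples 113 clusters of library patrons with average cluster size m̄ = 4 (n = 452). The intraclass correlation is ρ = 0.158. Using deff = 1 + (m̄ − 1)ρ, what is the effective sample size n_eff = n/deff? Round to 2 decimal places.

306.65

deff = 1 + (4 − 1)·0.158 = 1 + 0.474 = 1.474.
n_eff = 452 / 1.474 = 306.65.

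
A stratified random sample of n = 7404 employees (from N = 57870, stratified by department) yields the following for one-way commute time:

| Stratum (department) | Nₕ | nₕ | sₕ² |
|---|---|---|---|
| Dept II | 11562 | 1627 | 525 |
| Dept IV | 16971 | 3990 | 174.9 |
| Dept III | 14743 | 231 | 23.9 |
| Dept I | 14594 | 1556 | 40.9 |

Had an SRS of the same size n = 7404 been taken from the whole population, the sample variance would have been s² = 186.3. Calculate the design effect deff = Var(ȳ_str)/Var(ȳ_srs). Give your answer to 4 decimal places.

1.0051

Var(ȳ_str) = Σ Wₕ²(1−fₕ)sₕ²/nₕ with Wₕ = Nₕ/57870:
  Dept II: (11562/57870)²·(1−1627/11562)·525/1627 = 0.01106791
  Dept IV: (16971/57870)²·(1−3990/16971)·174.9/3990 = 0.002883537
  Dept III: (14743/57870)²·(1−231/14743)·23.9/231 = 0.0066098574
  Dept I: (14594/57870)²·(1−1556/14594)·40.9/1556 = 0.0014934548
  → Var(ȳ_str) = 0.022054759.
Var(ȳ_srs) = (1 − 7404/57870)·186.3/7404 = 0.02194279.
deff = 0.022054759 / 0.02194279 = 1.0051.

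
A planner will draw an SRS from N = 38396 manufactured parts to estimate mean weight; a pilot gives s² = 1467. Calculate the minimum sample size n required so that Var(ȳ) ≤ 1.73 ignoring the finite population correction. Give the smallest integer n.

Without fpc, n₀ = s²/D = 1467/1.73 = 847.9769.
Rounding up, n = 848.

848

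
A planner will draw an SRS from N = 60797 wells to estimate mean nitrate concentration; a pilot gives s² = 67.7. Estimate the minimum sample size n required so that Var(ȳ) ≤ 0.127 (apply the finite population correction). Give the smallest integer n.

529

Without fpc, n₀ = s²/D = 67.7/0.127 = 533.0709.
With fpc, (1 − n/N)·s²/n ≤ D requires n ≥ n₀/(1 + n₀/N) = 533.0709/(1 + 533.0709/60797) = 528.4375.
Rounding up, n = 529.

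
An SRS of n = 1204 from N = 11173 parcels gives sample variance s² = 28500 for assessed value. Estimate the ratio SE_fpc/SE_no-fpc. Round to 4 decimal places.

f = n/N = 1204/11173 = 0.10775978.
SE_no-fpc = √(s²/n) = 4.8652951; SE_fpc = √((1−f)s²/n) = 4.5956832.
Ratio = √(1−f) = 0.94458468.

0.9446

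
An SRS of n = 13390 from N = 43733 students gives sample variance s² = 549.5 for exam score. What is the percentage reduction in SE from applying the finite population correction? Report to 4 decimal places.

16.7039

f = n/N = 13390/43733 = 0.30617611.
SE_no-fpc = √(s²/n) = 0.2025786; SE_fpc = √((1−f)s²/n) = 0.16874005.
Ratio = √(1−f) = 0.83296091. Reduction = 100·(1 − 0.83296091) = 16.7039%.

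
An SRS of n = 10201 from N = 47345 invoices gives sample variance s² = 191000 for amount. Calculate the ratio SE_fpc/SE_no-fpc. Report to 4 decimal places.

0.8857

f = n/N = 10201/47345 = 0.21546098.
SE_no-fpc = √(s²/n) = 4.3270838; SE_fpc = √((1−f)s²/n) = 3.8326802.
Ratio = √(1−f) = 0.88574207.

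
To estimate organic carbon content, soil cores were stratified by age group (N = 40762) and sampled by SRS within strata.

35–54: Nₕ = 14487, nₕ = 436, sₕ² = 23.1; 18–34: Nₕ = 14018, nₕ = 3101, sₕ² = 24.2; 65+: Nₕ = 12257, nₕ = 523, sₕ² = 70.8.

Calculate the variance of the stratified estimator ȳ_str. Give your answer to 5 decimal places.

0.01893

Var(ȳ_str) = Σₕ Wₕ²(1 − fₕ)sₕ²/nₕ with Wₕ = Nₕ/N, N = 40762.
35–54: Wₕ = 0.35540454; term = 0.35540454²·(1 − 0.03009595)·23.1/436 = 0.0064908297.
18–34: Wₕ = 0.34389873; term = 0.34389873²·(1 − 0.22121558)·24.2/3101 = 7.187734 × 10^-4.
65+: Wₕ = 0.30069673; term = 0.30069673²·(1 − 0.04266949)·70.8/523 = 0.011717929.
Sum = 0.018927532.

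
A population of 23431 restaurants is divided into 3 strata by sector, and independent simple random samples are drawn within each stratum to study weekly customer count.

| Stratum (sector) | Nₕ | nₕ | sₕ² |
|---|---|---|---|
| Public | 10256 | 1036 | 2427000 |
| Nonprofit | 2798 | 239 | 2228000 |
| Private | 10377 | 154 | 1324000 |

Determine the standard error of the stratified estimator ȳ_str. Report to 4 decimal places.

Var(ȳ_str) = Σₕ Wₕ²(1 − fₕ)sₕ²/nₕ with Wₕ = Nₕ/N, N = 23431.
Public: Wₕ = 0.43771073; term = 0.43771073²·(1 − 0.10101404)·2427000/1036 = 403.49421.
Nonprofit: Wₕ = 0.11941445; term = 0.11941445²·(1 − 0.08541816)·2228000/239 = 121.57762.
Private: Wₕ = 0.44287482; term = 0.44287482²·(1 − 0.01484051)·1324000/154 = 1661.2531.
Sum = 2186.3249.
SE = √(2186.3249) = 46.7582.

46.7582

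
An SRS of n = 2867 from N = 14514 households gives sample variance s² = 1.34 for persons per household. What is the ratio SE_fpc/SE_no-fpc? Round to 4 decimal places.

f = n/N = 2867/14514 = 0.19753342.
SE_no-fpc = √(s²/n) = 0.021619147; SE_fpc = √((1−f)s²/n) = 0.01936654.
Ratio = √(1−f) = 0.89580499.

0.8958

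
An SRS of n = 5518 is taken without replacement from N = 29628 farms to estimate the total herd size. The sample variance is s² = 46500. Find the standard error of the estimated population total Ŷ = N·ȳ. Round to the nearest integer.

77586

Var(Ŷ) = N²·Var(ȳ) = N²·(1 − n/N)·s²/n.
f = 5518/29628 = 0.18624274; Var(ȳ) = 0.81375726·46500/5518 = 6.857505.
Var(Ŷ) = 29628² · 6.857505 = 6.019644 × 10^9.
SE(Ŷ) = √(6.019644 × 10^9) = 77586.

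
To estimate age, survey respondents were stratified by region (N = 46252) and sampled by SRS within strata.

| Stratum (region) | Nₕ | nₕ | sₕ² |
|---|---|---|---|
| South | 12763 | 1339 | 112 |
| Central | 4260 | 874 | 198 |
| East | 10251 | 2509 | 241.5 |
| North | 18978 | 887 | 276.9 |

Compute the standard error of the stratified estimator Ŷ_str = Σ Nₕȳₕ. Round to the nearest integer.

Var(Ŷ_str) = Σₕ Nₕ²(1 − fₕ)sₕ²/nₕ.
South: 12763²·(1 − 1339/12763)·112/1339 = 1.2195747 × 10^7.
Central: 4260²·(1 − 874/4260)·198/874 = 3.2677612 × 10^6.
East: 10251²·(1 − 2509/10251)·241.5/2509 = 7.6389888 × 10^6.
North: 18978²·(1 − 887/18978)·276.9/887 = 1.0717965 × 10^8.
Sum = 1.3028215 × 10^8.
SE = √(1.3028215 × 10^8) = 11414.

11414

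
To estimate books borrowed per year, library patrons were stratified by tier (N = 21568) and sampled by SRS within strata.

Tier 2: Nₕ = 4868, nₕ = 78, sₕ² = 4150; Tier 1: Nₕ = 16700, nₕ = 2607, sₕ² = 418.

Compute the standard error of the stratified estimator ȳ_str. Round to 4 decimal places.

Var(ȳ_str) = Σₕ Wₕ²(1 − fₕ)sₕ²/nₕ with Wₕ = Nₕ/N, N = 21568.
Tier 2: Wₕ = 0.22570475; term = 0.22570475²·(1 − 0.01602301)·4150/78 = 2.6669804.
Tier 1: Wₕ = 0.77429525; term = 0.77429525²·(1 − 0.15610778)·418/2607 = 0.081121398.
Sum = 2.7481018.
SE = √(2.7481018) = 1.6577.

1.6577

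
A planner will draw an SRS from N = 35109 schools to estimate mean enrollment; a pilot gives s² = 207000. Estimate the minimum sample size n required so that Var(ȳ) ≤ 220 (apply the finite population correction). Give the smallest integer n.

Without fpc, n₀ = s²/D = 207000/220 = 940.9091.
With fpc, (1 − n/N)·s²/n ≤ D requires n ≥ n₀/(1 + n₀/N) = 940.9091/(1 + 940.9091/35109) = 916.3512.
Rounding up, n = 917.

917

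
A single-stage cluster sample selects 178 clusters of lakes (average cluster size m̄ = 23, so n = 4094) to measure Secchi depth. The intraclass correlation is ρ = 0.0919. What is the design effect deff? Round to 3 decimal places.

deff = 1 + (23 − 1)·0.0919 = 1 + 2.0218 = 3.0218.

3.022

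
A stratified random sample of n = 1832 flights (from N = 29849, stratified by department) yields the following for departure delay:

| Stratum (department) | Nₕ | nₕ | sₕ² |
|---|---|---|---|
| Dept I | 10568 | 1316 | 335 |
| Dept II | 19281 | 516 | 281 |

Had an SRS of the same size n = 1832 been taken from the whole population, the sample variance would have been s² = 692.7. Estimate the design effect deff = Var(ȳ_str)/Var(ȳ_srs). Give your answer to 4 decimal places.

0.7018

Var(ȳ_str) = Σ Wₕ²(1−fₕ)sₕ²/nₕ with Wₕ = Nₕ/29849:
  Dept I: (10568/29849)²·(1−1316/10568)·335/1316 = 0.027935585
  Dept II: (19281/29849)²·(1−516/19281)·281/516 = 0.221144
  → Var(ȳ_str) = 0.24907959.
Var(ȳ_srs) = (1 − 1832/29849)·692.7/1832 = 0.35490455.
deff = 0.24907959 / 0.35490455 = 0.7018.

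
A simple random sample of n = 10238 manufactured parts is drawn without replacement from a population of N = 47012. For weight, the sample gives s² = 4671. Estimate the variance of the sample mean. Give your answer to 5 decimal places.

0.35688

Under SRS without replacement, Var(ȳ) = (1 − f)·s²/n with f = n/N = 10238/47012 = 0.21777419.
Var(ȳ) = (1 − 0.21777419)·4671/10238 = 0.78222581·0.45624145 = 0.35688384.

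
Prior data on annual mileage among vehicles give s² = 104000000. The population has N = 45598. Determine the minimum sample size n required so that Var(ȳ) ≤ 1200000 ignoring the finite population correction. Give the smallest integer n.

87

Without fpc, n₀ = s²/D = 104000000/1200000 = 86.6667.
Rounding up, n = 87.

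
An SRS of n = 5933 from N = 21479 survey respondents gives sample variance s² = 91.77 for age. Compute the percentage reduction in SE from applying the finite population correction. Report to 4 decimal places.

14.9249

f = n/N = 5933/21479 = 0.27622329.
SE_no-fpc = √(s²/n) = 0.1243693; SE_fpc = √((1−f)s²/n) = 0.10580727.
Ratio = √(1−f) = 0.85075068. Reduction = 100·(1 − 0.85075068) = 14.9249%.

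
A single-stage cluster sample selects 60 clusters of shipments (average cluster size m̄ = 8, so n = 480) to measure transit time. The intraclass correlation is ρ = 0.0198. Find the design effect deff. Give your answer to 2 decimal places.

deff = 1 + (8 − 1)·0.0198 = 1 + 0.1386 = 1.1386.

1.14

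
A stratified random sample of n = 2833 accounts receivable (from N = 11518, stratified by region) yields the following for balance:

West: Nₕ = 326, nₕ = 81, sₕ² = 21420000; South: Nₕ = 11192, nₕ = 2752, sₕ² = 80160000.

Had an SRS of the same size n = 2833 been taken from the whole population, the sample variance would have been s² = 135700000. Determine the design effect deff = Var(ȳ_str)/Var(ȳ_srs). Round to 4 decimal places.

Var(ȳ_str) = Σ Wₕ²(1−fₕ)sₕ²/nₕ with Wₕ = Nₕ/11518:
  West: (326/11518)²·(1−81/326)·21420000/81 = 159.20767
  South: (11192/11518)²·(1−2752/11192)·80160000/2752 = 20739.834
  → Var(ȳ_str) = 20899.042.
Var(ȳ_srs) = (1 − 2833/11518)·135700000/2833 = 36118.194.
deff = 20899.042 / 36118.194 = 0.5786.

0.5786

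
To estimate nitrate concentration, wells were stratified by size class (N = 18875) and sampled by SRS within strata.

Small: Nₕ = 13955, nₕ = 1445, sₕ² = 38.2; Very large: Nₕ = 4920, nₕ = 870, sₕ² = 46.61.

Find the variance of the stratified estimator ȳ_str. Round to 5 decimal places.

Var(ȳ_str) = Σₕ Wₕ²(1 − fₕ)sₕ²/nₕ with Wₕ = Nₕ/N, N = 18875.
Small: Wₕ = 0.73933775; term = 0.73933775²·(1 − 0.10354712)·38.2/1445 = 0.012954145.
Very large: Wₕ = 0.26066225; term = 0.26066225²·(1 − 0.17682927)·46.61/870 = 0.0029964432.
Sum = 0.015950588.

0.01595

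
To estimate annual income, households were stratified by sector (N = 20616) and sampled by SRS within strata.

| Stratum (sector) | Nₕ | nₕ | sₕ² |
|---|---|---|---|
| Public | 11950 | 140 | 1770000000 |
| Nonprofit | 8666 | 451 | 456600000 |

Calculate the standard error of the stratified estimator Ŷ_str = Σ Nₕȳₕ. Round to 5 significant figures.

4.3085 × 10^7

Var(Ŷ_str) = Σₕ Nₕ²(1 − fₕ)sₕ²/nₕ.
Public: 11950²·(1 − 140/11950)·1770000000/140 = 1.7842801 × 10^15.
Nonprofit: 8666²·(1 − 451/8666)·456600000/451 = 7.207516 × 10^13.
Sum = 1.8563553 × 10^15.
SE = √(1.8563553 × 10^15) = 4.3085 × 10^7.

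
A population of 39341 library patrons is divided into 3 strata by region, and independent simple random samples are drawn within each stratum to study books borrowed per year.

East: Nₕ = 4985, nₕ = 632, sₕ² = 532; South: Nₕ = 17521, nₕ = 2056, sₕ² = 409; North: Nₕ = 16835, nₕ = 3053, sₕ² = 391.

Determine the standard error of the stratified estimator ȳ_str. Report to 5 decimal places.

0.25657

Var(ȳ_str) = Σₕ Wₕ²(1 − fₕ)sₕ²/nₕ with Wₕ = Nₕ/N, N = 39341.
East: Wₕ = 0.12671259; term = 0.12671259²·(1 − 0.12678034)·532/632 = 0.011802054.
South: Wₕ = 0.44536234; term = 0.44536234²·(1 − 0.11734490)·409/2056 = 0.034827173.
North: Wₕ = 0.42792507; term = 0.42792507²·(1 − 0.18134838)·391/3053 = 0.019199262.
Sum = 0.065828489.
SE = √(0.065828489) = 0.25657.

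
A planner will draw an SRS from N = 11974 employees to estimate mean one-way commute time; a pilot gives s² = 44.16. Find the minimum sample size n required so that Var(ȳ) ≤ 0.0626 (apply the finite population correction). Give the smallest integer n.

Without fpc, n₀ = s²/D = 44.16/0.0626 = 705.4313.
With fpc, (1 − n/N)·s²/n ≤ D requires n ≥ n₀/(1 + n₀/N) = 705.4313/(1 + 705.4313/11974) = 666.1840.
Rounding up, n = 667.

667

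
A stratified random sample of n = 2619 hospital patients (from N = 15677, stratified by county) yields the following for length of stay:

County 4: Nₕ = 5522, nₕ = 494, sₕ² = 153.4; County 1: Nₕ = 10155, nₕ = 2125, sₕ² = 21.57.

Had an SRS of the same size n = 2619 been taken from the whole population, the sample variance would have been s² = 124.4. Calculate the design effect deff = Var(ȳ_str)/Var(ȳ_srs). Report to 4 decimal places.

0.9718

Var(ȳ_str) = Σ Wₕ²(1−fₕ)sₕ²/nₕ with Wₕ = Nₕ/15677:
  County 4: (5522/15677)²·(1−494/5522)·153.4/494 = 0.03508037
  County 1: (10155/15677)²·(1−2125/10155)·21.57/2125 = 0.0033679122
  → Var(ȳ_str) = 0.038448282.
Var(ȳ_srs) = (1 − 2619/15677)·124.4/2619 = 0.039563854.
deff = 0.038448282 / 0.039563854 = 0.9718.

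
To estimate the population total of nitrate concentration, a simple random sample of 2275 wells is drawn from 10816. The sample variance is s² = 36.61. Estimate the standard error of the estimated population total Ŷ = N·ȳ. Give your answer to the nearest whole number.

Var(Ŷ) = N²·Var(ȳ) = N²·(1 − n/N)·s²/n.
f = 2275/10816 = 0.21033654; Var(ȳ) = 0.78966346·36.61/2275 = 0.012707507.
Var(Ŷ) = 10816² · 0.012707507 = 1.4865986 × 10^6.
SE(Ŷ) = √(1.4865986 × 10^6) = 1219.

1219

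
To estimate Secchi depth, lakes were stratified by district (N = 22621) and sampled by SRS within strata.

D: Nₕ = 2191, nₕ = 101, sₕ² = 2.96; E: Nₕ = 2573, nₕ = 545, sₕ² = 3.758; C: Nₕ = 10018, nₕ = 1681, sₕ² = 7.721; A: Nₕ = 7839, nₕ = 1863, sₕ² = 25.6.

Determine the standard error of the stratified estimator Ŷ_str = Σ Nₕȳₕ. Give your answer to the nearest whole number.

1094

Var(Ŷ_str) = Σₕ Nₕ²(1 − fₕ)sₕ²/nₕ.
D: 2191²·(1 − 101/2191)·2.96/101 = 134202.
E: 2573²·(1 − 545/2573)·3.758/545 = 35980.568.
C: 10018²·(1 − 1681/10018)·7.721/1681 = 383615.96.
A: 7839²·(1 − 1863/7839)·25.6/1863 = 643722.02.
Sum = 1.1975205 × 10^6.
SE = √(1.1975205 × 10^6) = 1094.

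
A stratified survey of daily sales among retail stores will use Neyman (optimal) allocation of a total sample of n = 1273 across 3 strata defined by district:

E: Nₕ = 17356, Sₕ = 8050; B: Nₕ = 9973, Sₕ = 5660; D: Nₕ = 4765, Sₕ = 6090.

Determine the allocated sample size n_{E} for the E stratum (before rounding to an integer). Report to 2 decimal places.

Neyman allocation: nₕ = n·NₕSₕ / Σⱼ NⱼSⱼ.
Σ NⱼSⱼ = 17356·8050 + 9973·5660 + 4765·6090 = 2.2518183 × 10^8.
n_{E} = 1273·17356·8050 / (2.2518183 × 10^8) = 789.84.

789.84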